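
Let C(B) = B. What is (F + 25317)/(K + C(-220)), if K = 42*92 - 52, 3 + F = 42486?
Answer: 8475/449 ≈ 18.875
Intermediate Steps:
F = 42483 (F = -3 + 42486 = 42483)
K = 3812 (K = 3864 - 52 = 3812)
(F + 25317)/(K + C(-220)) = (42483 + 25317)/(3812 - 220) = 67800/3592 = 67800*(1/3592) = 8475/449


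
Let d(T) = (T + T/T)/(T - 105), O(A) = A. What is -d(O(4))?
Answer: 5/101 ≈ 0.049505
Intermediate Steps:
d(T) = (1 + T)/(-105 + T) (d(T) = (T + 1)/(-105 + T) = (1 + T)/(-105 + T))
-d(O(4)) = -(1 + 4)/(-105 + 4) = -5/(-101) = -(-1)*5/101 = -1*(-5/101) = 5/101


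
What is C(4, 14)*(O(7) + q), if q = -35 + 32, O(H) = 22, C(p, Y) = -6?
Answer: -114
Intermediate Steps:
q = -3
C(4, 14)*(O(7) + q) = -6*(22 - 3) = -6*19 = -114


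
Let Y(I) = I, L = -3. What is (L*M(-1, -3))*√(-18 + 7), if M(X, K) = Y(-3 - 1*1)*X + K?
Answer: -3*I*√11 ≈ -9.9499*I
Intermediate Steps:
M(X, K) = K - 4*X (M(X, K) = (-3 - 1*1)*X + K = (-3 - 1)*X + K = -4*X + K = K - 4*X)
(L*M(-1, -3))*√(-18 + 7) = (-3*(-3 - 4*(-1)))*√(-18 + 7) = (-3*(-3 + 4))*√(-11) = (-3*1)*(I*√11) = -3*I*√11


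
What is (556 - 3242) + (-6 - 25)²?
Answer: -1725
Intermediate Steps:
(556 - 3242) + (-6 - 25)² = -2686 + (-31)² = -2686 + 961 = -1725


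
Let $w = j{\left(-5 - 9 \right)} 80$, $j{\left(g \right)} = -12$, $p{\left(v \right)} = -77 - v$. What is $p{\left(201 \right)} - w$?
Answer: $682$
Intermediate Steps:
$w = -960$ ($w = \left(-12\right) 80 = -960$)
$p{\left(201 \right)} - w = \left(-77 - 201\right) - -960 = \left(-77 - 201\right) + 960 = -278 + 960 = 682$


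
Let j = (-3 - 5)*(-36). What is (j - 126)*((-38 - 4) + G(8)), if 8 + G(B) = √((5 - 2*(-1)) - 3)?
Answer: -7776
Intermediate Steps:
j = 288 (j = -8*(-36) = 288)
G(B) = -6 (G(B) = -8 + √((5 - 2*(-1)) - 3) = -8 + √((5 + 2) - 3) = -8 + √(7 - 3) = -8 + √4 = -8 + 2 = -6)
(j - 126)*((-38 - 4) + G(8)) = (288 - 126)*((-38 - 4) - 6) = 162*(-42 - 6) = 162*(-48) = -7776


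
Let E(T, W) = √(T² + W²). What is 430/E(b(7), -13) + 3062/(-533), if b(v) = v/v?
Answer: -3062/533 + 43*√170/17 ≈ 27.235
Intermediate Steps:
b(v) = 1
430/E(b(7), -13) + 3062/(-533) = 430/(√(1² + (-13)²)) + 3062/(-533) = 430/(√(1 + 169)) + 3062*(-1/533) = 430/(√170) - 3062/533 = 430*(√170/170) - 3062/533 = 43*√170/17 - 3062/533 = -3062/533 + 43*√170/17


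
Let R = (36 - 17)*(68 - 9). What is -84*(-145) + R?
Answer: 13301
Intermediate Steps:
R = 1121 (R = 19*59 = 1121)
-84*(-145) + R = -84*(-145) + 1121 = 12180 + 1121 = 13301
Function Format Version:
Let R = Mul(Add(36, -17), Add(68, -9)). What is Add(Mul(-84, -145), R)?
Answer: 13301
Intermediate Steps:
R = 1121 (R = Mul(19, 59) = 1121)
Add(Mul(-84, -145), R) = Add(Mul(-84, -145), 1121) = Add(12180, 1121) = 13301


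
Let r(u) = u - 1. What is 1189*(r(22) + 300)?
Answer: 381669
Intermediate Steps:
r(u) = -1 + u
1189*(r(22) + 300) = 1189*((-1 + 22) + 300) = 1189*(21 + 300) = 1189*321 = 381669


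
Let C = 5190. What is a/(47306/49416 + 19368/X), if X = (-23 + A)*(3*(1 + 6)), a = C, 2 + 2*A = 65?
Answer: 15259907880/321844403 ≈ 47.414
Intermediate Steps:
A = 63/2 (A = -1 + (½)*65 = -1 + 65/2 = 63/2 ≈ 31.500)
a = 5190
X = 357/2 (X = (-23 + 63/2)*(3*(1 + 6)) = 17*(3*7)/2 = (17/2)*21 = 357/2 ≈ 178.50)
a/(47306/49416 + 19368/X) = 5190/(47306/49416 + 19368/(357/2)) = 5190/(47306*(1/49416) + 19368*(2/357)) = 5190/(23653/24708 + 12912/119) = 5190/(321844403/2940252) = 5190*(2940252/321844403) = 15259907880/321844403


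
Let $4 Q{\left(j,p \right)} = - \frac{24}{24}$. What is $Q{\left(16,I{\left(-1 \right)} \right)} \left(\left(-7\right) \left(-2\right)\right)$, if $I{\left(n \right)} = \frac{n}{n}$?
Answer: $- \frac{7}{2} \approx -3.5$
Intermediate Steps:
$I{\left(n \right)} = 1$
$Q{\left(j,p \right)} = - \frac{1}{4}$ ($Q{\left(j,p \right)} = \frac{\left(-24\right) \frac{1}{24}}{4} = \frac{1}{4} \left(-1\right) = - \frac{1}{4}$)
$Q{\left(16,I{\left(-1 \right)} \right)} \left(\left(-7\right) \left(-2\right)\right) = - \frac{\left(-7\right) \left(-2\right)}{4} = \left(- \frac{1}{4}\right) 14 = - \frac{7}{2}$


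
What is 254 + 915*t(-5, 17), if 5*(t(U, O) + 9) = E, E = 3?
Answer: -7432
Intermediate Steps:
t(U, O) = -42/5 (t(U, O) = -9 + (⅕)*3 = -9 + ⅗ = -42/5)
254 + 915*t(-5, 17) = 254 + 915*(-42/5) = 254 - 7686 = -7432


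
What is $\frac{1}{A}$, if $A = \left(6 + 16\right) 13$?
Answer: $\frac{1}{286} \approx 0.0034965$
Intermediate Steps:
$A = 286$ ($A = 22 \cdot 13 = 286$)
$\frac{1}{A} = \frac{1}{286}$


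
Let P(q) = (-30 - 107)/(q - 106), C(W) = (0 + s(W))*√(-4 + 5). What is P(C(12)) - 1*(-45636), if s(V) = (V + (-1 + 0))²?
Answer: 684403/15 ≈ 45627.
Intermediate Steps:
s(V) = (-1 + V)² (s(V) = (V - 1)² = (-1 + V)²)
C(W) = (-1 + W)² (C(W) = (0 + (-1 + W)²)*√(-4 + 5) = (-1 + W)²*√1 = (-1 + W)²*1 = (-1 + W)²)
P(q) = -137/(-106 + q)
P(C(12)) - 1*(-45636) = -137/(-106 + (-1 + 12)²) - 1*(-45636) = -137/(-106 + 11²) + 45636 = -137/(-106 + 121) + 45636 = -137/15 + 45636 = 684403/15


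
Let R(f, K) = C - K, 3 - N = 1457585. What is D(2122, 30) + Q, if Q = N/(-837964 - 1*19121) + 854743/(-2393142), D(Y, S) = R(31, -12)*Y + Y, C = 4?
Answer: 24665026314679223/683708703690 ≈ 36075.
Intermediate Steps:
N = -1457582 (N = 3 - 1*1457585 = 3 - 1457585 = -1457582)
R(f, K) = 4 - K
D(Y, S) = 17*Y (D(Y, S) = (4 - 1*(-12))*Y + Y = (4 + 12)*Y + Y = 16*Y + Y = 17*Y)
Q = 918537766163/683708703690 (Q = -1457582/(-837964 - 1*19121) + 854743/(-2393142) = -1457582/(-837964 - 19121) + 854743*(-1/2393142) = -1457582/(-857085) - 854743/2393142 = -1457582*(-1/857085) - 854743/2393142 = 1457582/857085 - 854743/2393142 = 918537766163/683708703690 ≈ 1.3435)
D(2122, 30) + Q = 17*2122 + 918537766163/683708703690 = 36074 + 918537766163/683708703690 = 24665026314679223/683708703690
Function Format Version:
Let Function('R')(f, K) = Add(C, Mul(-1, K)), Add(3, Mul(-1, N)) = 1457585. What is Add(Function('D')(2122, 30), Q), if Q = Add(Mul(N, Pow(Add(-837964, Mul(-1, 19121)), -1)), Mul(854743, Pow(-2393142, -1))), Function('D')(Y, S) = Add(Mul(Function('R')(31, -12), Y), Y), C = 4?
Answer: Rational(24665026314679223, 683708703690) ≈ 36075.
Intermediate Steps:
N = -1457582 (N = Add(3, Mul(-1, 1457585)) = Add(3, -1457585) = -1457582)
Function('R')(f, K) = Add(4, Mul(-1, K))
Function('D')(Y, S) = Mul(17, Y) (Function('D')(Y, S) = Add(Mul(Add(4, Mul(-1, -12)), Y), Y) = Add(Mul(Add(4, 12), Y), Y) = Add(Mul(16, Y), Y) = Mul(17, Y))
Q = Rational(918537766163, 683708703690) (Q = Add(Mul(-1457582, Pow(Add(-837964, Mul(-1, 19121)), -1)), Mul(854743, Pow(-2393142, -1))) = Add(Mul(-1457582, Pow(Add(-837964, -19121), -1)), Mul(854743, Rational(-1, 2393142))) = Add(Mul(-1457582, Pow(-857085, -1)), Rational(-854743, 2393142)) = Add(Mul(-1457582, Rational(-1, 857085)), Rational(-854743, 2393142)) = Add(Rational(1457582, 857085), Rational(-854743, 2393142)) = Rational(918537766163, 683708703690) ≈ 1.3435)
Add(Function('D')(2122, 30), Q) = Add(Mul(17, 2122), Rational(918537766163, 683708703690)) = Add(36074, Rational(918537766163, 683708703690)) = Rational(24665026314679223, 683708703690)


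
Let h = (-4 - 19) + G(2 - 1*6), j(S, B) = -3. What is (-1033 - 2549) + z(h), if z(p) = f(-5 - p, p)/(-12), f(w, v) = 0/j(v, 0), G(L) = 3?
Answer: -3582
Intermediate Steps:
h = -20 (h = (-4 - 19) + 3 = -23 + 3 = -20)
f(w, v) = 0 (f(w, v) = 0/(-3) = 0*(-⅓) = 0)
z(p) = 0 (z(p) = 0/(-12) = 0*(-1/12) = 0)
(-1033 - 2549) + z(h) = (-1033 - 2549) + 0 = -3582 + 0 = -3582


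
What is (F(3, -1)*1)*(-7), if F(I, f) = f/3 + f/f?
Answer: -14/3 ≈ -4.6667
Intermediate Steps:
F(I, f) = 1 + f/3 (F(I, f) = f*(1/3) + 1 = f/3 + 1 = 1 + f/3)
(F(3, -1)*1)*(-7) = ((1 + (1/3)*(-1))*1)*(-7) = ((1 - 1/3)*1)*(-7) = ((2/3)*1)*(-7) = (2/3)*(-7) = -14/3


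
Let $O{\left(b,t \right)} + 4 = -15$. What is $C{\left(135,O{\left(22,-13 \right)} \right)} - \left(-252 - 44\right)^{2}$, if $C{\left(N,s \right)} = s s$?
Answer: $-87255$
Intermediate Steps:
$O{\left(b,t \right)} = -19$ ($O{\left(b,t \right)} = -4 - 15 = -19$)
$C{\left(N,s \right)} = s^{2}$
$C{\left(135,O{\left(22,-13 \right)} \right)} - \left(-252 - 44\right)^{2} = \left(-19\right)^{2} - \left(-252 - 44\right)^{2} = 361 - \left(-296\right)^{2} = 361 - 87616 = -87255$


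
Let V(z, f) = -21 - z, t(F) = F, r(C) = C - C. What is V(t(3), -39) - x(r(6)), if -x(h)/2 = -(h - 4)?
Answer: -16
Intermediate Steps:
r(C) = 0
x(h) = -8 + 2*h (x(h) = -(-2)*(h - 4) = -(-2)*(-4 + h) = -2*(4 - h) = -8 + 2*h)
V(t(3), -39) - x(r(6)) = (-21 - 1*3) - (-8 + 2*0) = (-21 - 3) - (-8 + 0) = -24 - 1*(-8) = -24 + 8 = -16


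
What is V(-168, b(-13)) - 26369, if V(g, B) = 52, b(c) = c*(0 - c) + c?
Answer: -26317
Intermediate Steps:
b(c) = c - c**2 (b(c) = c*(-c) + c = -c**2 + c = c - c**2)
V(-168, b(-13)) - 26369 = 52 - 26369 = -26317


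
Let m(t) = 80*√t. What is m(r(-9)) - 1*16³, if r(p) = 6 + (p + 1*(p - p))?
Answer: -4096 + 80*I*√3 ≈ -4096.0 + 138.56*I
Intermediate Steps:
r(p) = 6 + p (r(p) = 6 + (p + 1*0) = 6 + (p + 0) = 6 + p)
m(r(-9)) - 1*16³ = 80*√(6 - 9) - 1*16³ = 80*√(-3) - 1*4096 = 80*(I*√3) - 4096 = 80*I*√3 - 4096 = -4096 + 80*I*√3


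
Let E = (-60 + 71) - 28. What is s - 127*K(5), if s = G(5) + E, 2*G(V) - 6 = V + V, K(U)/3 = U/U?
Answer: -390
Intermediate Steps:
K(U) = 3 (K(U) = 3*(U/U) = 3*1 = 3)
E = -17 (E = 11 - 28 = -17)
G(V) = 3 + V (G(V) = 3 + (V + V)/2 = 3 + (2*V)/2 = 3 + V)
s = -9 (s = (3 + 5) - 17 = 8 - 17 = -9)
s - 127*K(5) = -9 - 127*3 = -9 - 381 = -390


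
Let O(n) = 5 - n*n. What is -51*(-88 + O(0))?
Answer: 4233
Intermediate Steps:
O(n) = 5 - n²
-51*(-88 + O(0)) = -51*(-88 + (5 - 1*0²)) = -51*(-88 + (5 - 1*0)) = -51*(-88 + (5 + 0)) = -51*(-88 + 5) = -51*(-83) = 4233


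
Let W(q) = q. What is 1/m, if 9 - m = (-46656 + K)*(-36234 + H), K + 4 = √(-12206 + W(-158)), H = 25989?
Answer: -159343897/76171865108689527 - 6830*I*√3091/76171865108689527 ≈ -2.0919e-9 - 4.9851e-12*I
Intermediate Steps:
K = -4 + 2*I*√3091 (K = -4 + √(-12206 - 158) = -4 + √(-12364) = -4 + 2*I*√3091 ≈ -4.0 + 111.19*I)
m = -478031691 + 20490*I*√3091 (m = 9 - (-46656 + (-4 + 2*I*√3091))*(-36234 + 25989) = 9 - (-46660 + 2*I*√3091)*(-10245) = 9 - (478031700 - 20490*I*√3091) = 9 + (-478031700 + 20490*I*√3091) = -478031691 + 20490*I*√3091 ≈ -4.7803e+8 + 1.1392e+6*I)
1/m = 1/(-478031691 + 20490*I*√3091)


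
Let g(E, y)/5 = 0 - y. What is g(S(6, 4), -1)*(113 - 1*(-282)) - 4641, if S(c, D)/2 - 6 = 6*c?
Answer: -2666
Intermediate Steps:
S(c, D) = 12 + 12*c (S(c, D) = 12 + 2*(6*c) = 12 + 12*c)
g(E, y) = -5*y (g(E, y) = 5*(0 - y) = 5*(-y) = -5*y)
g(S(6, 4), -1)*(113 - 1*(-282)) - 4641 = (-5*(-1))*(113 - 1*(-282)) - 4641 = 5*(113 + 282) - 4641 = 5*395 - 4641 = 1975 - 4641 = -2666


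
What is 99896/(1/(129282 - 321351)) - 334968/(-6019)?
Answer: -115486100180688/6019 ≈ -1.9187e+10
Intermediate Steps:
99896/(1/(129282 - 321351)) - 334968/(-6019) = 99896/(1/(-192069)) - 334968*(-1/6019) = 99896/(-1/192069) + 334968/6019 = 99896*(-192069) + 334968/6019 = -19186924824 + 334968/6019 = -115486100180688/6019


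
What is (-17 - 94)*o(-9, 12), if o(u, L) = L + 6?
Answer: -1998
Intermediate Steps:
o(u, L) = 6 + L
(-17 - 94)*o(-9, 12) = (-17 - 94)*(6 + 12) = -111*18 = -1998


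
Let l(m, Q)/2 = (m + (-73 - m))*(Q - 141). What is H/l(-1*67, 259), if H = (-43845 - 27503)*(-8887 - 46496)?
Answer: -987866571/4307 ≈ -2.2936e+5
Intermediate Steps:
l(m, Q) = 20586 - 146*Q (l(m, Q) = 2*((m + (-73 - m))*(Q - 141)) = 2*(-73*(-141 + Q)) = 2*(10293 - 73*Q) = 20586 - 146*Q)
H = 3951466284 (H = -71348*(-55383) = 3951466284)
H/l(-1*67, 259) = 3951466284/(20586 - 146*259) = 3951466284/(20586 - 37814) = 3951466284/(-17228) = 3951466284*(-1/17228) = -987866571/4307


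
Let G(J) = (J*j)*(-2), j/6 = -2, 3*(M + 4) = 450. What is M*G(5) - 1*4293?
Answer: 13227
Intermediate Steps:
M = 146 (M = -4 + (⅓)*450 = -4 + 150 = 146)
j = -12 (j = 6*(-2) = -12)
G(J) = 24*J (G(J) = (J*(-12))*(-2) = -12*J*(-2) = 24*J)
M*G(5) - 1*4293 = 146*(24*5) - 1*4293 = 146*120 - 4293 = 17520 - 4293 = 13227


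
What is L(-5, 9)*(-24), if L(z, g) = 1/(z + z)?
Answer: 12/5 ≈ 2.4000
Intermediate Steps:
L(z, g) = 1/(2*z)
L(-5, 9)*(-24) = ((1/2)/(-5))*(-24) = ((1/2)*(-1/5))*(-24) = -1/10*(-24) = 12/5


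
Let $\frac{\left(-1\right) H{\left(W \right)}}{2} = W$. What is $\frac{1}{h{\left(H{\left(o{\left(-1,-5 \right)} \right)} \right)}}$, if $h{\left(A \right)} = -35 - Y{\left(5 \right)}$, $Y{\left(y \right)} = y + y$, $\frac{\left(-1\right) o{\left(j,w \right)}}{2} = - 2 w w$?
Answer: $- \frac{1}{45} \approx -0.022222$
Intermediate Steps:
$o{\left(j,w \right)} = 4 w^{2}$ ($o{\left(j,w \right)} = - 2 - 2 w w = - 2 \left(- 2 w^{2}\right) = 4 w^{2}$)
$H{\left(W \right)} = - 2 W$
$Y{\left(y \right)} = 2 y$
$h{\left(A \right)} = -45$ ($h{\left(A \right)} = -35 - 2 \cdot 5 = -35 - 10 = -45$)
$\frac{1}{h{\left(H{\left(o{\left(-1,-5 \right)} \right)} \right)}} = \frac{1}{-45} = - \frac{1}{45}$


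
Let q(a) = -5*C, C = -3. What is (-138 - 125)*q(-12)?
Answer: -3945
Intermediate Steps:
q(a) = 15 (q(a) = -5*(-3) = 15)
(-138 - 125)*q(-12) = (-138 - 125)*15 = -263*15 = -3945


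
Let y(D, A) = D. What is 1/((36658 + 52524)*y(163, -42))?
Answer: 1/14536666 ≈ 6.8792e-8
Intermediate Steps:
1/((36658 + 52524)*y(163, -42)) = 1/((36658 + 52524)*163) = (1/163)/89182 = (1/89182)*(1/163) = 1/14536666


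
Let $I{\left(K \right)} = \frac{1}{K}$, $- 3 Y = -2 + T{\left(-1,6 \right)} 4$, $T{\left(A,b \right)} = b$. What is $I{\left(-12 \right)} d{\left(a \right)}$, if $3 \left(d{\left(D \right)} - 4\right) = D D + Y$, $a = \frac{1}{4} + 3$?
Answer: $- \frac{731}{1728} \approx -0.42303$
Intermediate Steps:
$Y = - \frac{22}{3}$ ($Y = - \frac{-2 + 6 \cdot 4}{3} = - \frac{-2 + 24}{3} = \left(- \frac{1}{3}\right) 22 = - \frac{22}{3} \approx -7.3333$)
$a = \frac{13}{4}$ ($a = \frac{1}{4} + 3 = \frac{13}{4} \approx 3.25$)
$d{\left(D \right)} = \frac{14}{9} + \frac{D^{2}}{3}$ ($d{\left(D \right)} = 4 + \frac{D D - \frac{22}{3}}{3} = 4 + \frac{D^{2} - \frac{22}{3}}{3} = 4 + \frac{- \frac{22}{3} + D^{2}}{3} = 4 + \left(- \frac{22}{9} + \frac{D^{2}}{3}\right) = \frac{14}{9} + \frac{D^{2}}{3}$)
$I{\left(-12 \right)} d{\left(a \right)} = \frac{\frac{14}{9} + \frac{\left(\frac{13}{4}\right)^{2}}{3}}{-12} = - \frac{\frac{14}{9} + \frac{1}{3} \cdot \frac{169}{16}}{12} = - \frac{\frac{14}{9} + \frac{169}{48}}{12} = \left(- \frac{1}{12}\right) \frac{731}{144} = - \frac{731}{1728}$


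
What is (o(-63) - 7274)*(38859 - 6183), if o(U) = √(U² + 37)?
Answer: -237685224 + 32676*√4006 ≈ -2.3562e+8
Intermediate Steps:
o(U) = √(37 + U²)
(o(-63) - 7274)*(38859 - 6183) = (√(37 + (-63)²) - 7274)*(38859 - 6183) = (√(37 + 3969) - 7274)*32676 = (√4006 - 7274)*32676 = (-7274 + √4006)*32676 = -237685224 + 32676*√4006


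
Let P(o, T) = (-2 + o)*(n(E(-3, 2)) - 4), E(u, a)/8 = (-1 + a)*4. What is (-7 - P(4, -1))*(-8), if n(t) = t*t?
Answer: 16376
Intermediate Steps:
E(u, a) = -32 + 32*a (E(u, a) = 8*((-1 + a)*4) = 8*(-4 + 4*a) = -32 + 32*a)
n(t) = t**2
P(o, T) = -2040 + 1020*o (P(o, T) = (-2 + o)*((-32 + 32*2)**2 - 4) = (-2 + o)*((-32 + 64)**2 - 4) = (-2 + o)*(32**2 - 4) = (-2 + o)*(1024 - 4) = (-2 + o)*1020 = -2040 + 1020*o)
(-7 - P(4, -1))*(-8) = (-7 - (-2040 + 1020*4))*(-8) = (-7 - (-2040 + 4080))*(-8) = (-7 - 1*2040)*(-8) = (-7 - 2040)*(-8) = -2047*(-8) = 16376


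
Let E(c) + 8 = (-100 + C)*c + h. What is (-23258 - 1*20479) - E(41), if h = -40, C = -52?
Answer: -37457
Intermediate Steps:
E(c) = -48 - 152*c (E(c) = -8 + ((-100 - 52)*c - 40) = -8 + (-152*c - 40) = -8 + (-40 - 152*c) = -48 - 152*c)
(-23258 - 1*20479) - E(41) = (-23258 - 1*20479) - (-48 - 152*41) = (-23258 - 20479) - (-48 - 6232) = -43737 - 1*(-6280) = -43737 + 6280 = -37457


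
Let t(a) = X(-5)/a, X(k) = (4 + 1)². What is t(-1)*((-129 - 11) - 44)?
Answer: 4600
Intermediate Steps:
X(k) = 25 (X(k) = 5² = 25)
t(a) = 25/a
t(-1)*((-129 - 11) - 44) = (25/(-1))*((-129 - 11) - 44) = (25*(-1))*(-140 - 44) = -25*(-184) = 4600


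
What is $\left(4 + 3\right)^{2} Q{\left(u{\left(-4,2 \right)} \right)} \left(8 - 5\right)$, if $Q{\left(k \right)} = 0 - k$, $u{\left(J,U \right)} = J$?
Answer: $588$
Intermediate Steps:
$Q{\left(k \right)} = - k$
$\left(4 + 3\right)^{2} Q{\left(u{\left(-4,2 \right)} \right)} \left(8 - 5\right) = \left(4 + 3\right)^{2} \left(\left(-1\right) \left(-4\right)\right) \left(8 - 5\right) = 7^{2} \cdot 4 \cdot 3 = 49 \cdot 4 \cdot 3 = 196 \cdot 3 = 588$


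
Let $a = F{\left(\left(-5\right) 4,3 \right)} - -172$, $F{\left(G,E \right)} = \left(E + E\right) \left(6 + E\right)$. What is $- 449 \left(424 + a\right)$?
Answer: $-291850$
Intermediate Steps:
$F{\left(G,E \right)} = 2 E \left(6 + E\right)$
$a = 226$ ($a = 2 \cdot 3 \left(6 + 3\right) - -172 = 2 \cdot 3 \cdot 9 + 172 = 54 + 172 = 226$)
$- 449 \left(424 + a\right) = - 449 \left(424 + 226\right) = \left(-449\right) 650 = -291850$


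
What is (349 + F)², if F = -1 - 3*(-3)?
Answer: 127449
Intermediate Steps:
F = 8 (F = -1 + 9 = 8)
(349 + F)² = (349 + 8)² = 357² = 127449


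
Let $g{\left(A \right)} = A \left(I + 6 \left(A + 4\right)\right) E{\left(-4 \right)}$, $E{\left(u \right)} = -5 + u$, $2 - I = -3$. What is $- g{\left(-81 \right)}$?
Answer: $333153$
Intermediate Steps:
$I = 5$ ($I = 2 - -3 = 2 + 3 = 5$)
$g{\left(A \right)} = - 9 A \left(29 + 6 A\right)$ ($g{\left(A \right)} = A \left(5 + 6 \left(A + 4\right)\right) \left(-5 - 4\right) = A \left(5 + 6 \left(4 + A\right)\right) \left(-9\right) = A \left(5 + \left(24 + 6 A\right)\right) \left(-9\right) = A \left(29 + 6 A\right) \left(-9\right) = - 9 A \left(29 + 6 A\right)$)
$- g{\left(-81 \right)} = - \left(-9\right) \left(-81\right) \left(29 + 6 \left(-81\right)\right) = - \left(-9\right) \left(-81\right) \left(29 - 486\right) = - \left(-9\right) \left(-81\right) \left(-457\right) = \left(-1\right) \left(-333153\right) = 333153$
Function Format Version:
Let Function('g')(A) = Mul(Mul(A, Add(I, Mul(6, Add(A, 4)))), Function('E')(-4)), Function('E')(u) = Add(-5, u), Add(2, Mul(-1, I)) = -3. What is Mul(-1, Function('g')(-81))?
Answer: 333153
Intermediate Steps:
I = 5 (I = Add(2, Mul(-1, -3)) = Add(2, 3) = 5)
Function('g')(A) = Mul(-9, A, Add(29, Mul(6, A))) (Function('g')(A) = Mul(Mul(A, Add(5, Mul(6, Add(A, 4)))), Add(-5, -4)) = Mul(Mul(A, Add(5, Mul(6, Add(4, A)))), -9) = Mul(Mul(A, Add(5, Add(24, Mul(6, A)))), -9) = Mul(Mul(A, Add(29, Mul(6, A))), -9) = Mul(-9, A, Add(29, Mul(6, A))))
Mul(-1, Function('g')(-81)) = Mul(-1, Mul(-9, -81, Add(29, Mul(6, -81)))) = Mul(-1, Mul(-9, -81, Add(29, -486))) = Mul(-1, Mul(-9, -81, -457)) = Mul(-1, -333153) = 333153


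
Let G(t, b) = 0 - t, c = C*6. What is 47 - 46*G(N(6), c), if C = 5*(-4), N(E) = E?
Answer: 323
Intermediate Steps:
C = -20
c = -120 (c = -20*6 = -120)
G(t, b) = -t
47 - 46*G(N(6), c) = 47 - (-46)*6 = 47 - 46*(-6) = 47 + 276 = 323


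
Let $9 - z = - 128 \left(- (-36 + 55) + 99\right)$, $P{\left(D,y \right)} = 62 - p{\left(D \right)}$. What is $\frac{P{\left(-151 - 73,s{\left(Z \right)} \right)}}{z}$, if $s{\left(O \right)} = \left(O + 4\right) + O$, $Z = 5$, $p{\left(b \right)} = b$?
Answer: $\frac{286}{10249} \approx 0.027905$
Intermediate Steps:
$s{\left(O \right)} = 4 + 2 O$ ($s{\left(O \right)} = \left(4 + O\right) + O = 4 + 2 O$)
$P{\left(D,y \right)} = 62 - D$
$z = 10249$ ($z = 9 - - 128 \left(- (-36 + 55) + 99\right) = 9 - - 128 \left(\left(-1\right) 19 + 99\right) = 9 - - 128 \left(-19 + 99\right) = 9 - \left(-128\right) 80 = 9 - -10240 = 9 + 10240 = 10249$)
$\frac{P{\left(-151 - 73,s{\left(Z \right)} \right)}}{z} = \frac{62 - \left(-151 - 73\right)}{10249} = \left(62 - \left(-151 - 73\right)\right) \frac{1}{10249} = \left(62 - -224\right) \frac{1}{10249} = \left(62 + 224\right) \frac{1}{10249} = 286 \cdot \frac{1}{10249} = \frac{286}{10249}$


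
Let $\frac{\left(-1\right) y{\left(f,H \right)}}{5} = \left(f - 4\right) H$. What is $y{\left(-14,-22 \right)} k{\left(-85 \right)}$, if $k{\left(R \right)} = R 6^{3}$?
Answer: $36352800$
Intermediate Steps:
$k{\left(R \right)} = 216 R$ ($k{\left(R \right)} = R 216 = 216 R$)
$y{\left(f,H \right)} = - 5 H \left(-4 + f\right)$ ($y{\left(f,H \right)} = - 5 \left(f - 4\right) H = - 5 \left(-4 + f\right) H = - 5 H \left(-4 + f\right)$)
$y{\left(-14,-22 \right)} k{\left(-85 \right)} = 5 \left(-22\right) \left(4 - -14\right) 216 \left(-85\right) = 5 \left(-22\right) \left(4 + 14\right) \left(-18360\right) = 5 \left(-22\right) 18 \left(-18360\right) = \left(-1980\right) \left(-18360\right) = 36352800$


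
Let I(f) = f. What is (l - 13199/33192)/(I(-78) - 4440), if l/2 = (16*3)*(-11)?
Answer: 35063951/149961456 ≈ 0.23382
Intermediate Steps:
l = -1056 (l = 2*((16*3)*(-11)) = 2*(48*(-11)) = 2*(-528) = -1056)
(l - 13199/33192)/(I(-78) - 4440) = (-1056 - 13199/33192)/(-78 - 4440) = (-1056 - 13199*1/33192)/(-4518) = (-1056 - 13199/33192)*(-1/4518) = -35063951/33192*(-1/4518) = 35063951/149961456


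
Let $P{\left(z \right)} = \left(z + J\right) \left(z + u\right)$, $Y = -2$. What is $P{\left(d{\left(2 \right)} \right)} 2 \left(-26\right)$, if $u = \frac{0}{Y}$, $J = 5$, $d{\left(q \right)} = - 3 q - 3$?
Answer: $-1872$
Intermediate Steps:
$d{\left(q \right)} = -3 - 3 q$
$u = 0$ ($u = \frac{0}{-2} = 0 \left(- \frac{1}{2}\right) = 0$)
$P{\left(z \right)} = z \left(5 + z\right)$ ($P{\left(z \right)} = \left(z + 5\right) \left(z + 0\right) = \left(5 + z\right) z = z \left(5 + z\right)$)
$P{\left(d{\left(2 \right)} \right)} 2 \left(-26\right) = \left(-3 - 6\right) \left(5 - 9\right) 2 \left(-26\right) = - 9 \left(5 - 9\right) 2 \left(-26\right) = \left(-9\right) \left(-4\right) 2 \left(-26\right) = 36 \cdot 2 \left(-26\right) = 72 \left(-26\right) = -1872$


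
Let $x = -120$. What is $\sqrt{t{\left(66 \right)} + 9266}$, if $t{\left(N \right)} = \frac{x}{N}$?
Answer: $\frac{\sqrt{1120966}}{11} \approx 96.251$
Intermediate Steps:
$t{\left(N \right)} = - \frac{120}{N}$
$\sqrt{t{\left(66 \right)} + 9266} = \sqrt{- \frac{120}{66} + 9266} = \sqrt{\left(-120\right) \frac{1}{66} + 9266} = \sqrt{- \frac{20}{11} + 9266} = \sqrt{\frac{101906}{11}} = \frac{\sqrt{1120966}}{11}$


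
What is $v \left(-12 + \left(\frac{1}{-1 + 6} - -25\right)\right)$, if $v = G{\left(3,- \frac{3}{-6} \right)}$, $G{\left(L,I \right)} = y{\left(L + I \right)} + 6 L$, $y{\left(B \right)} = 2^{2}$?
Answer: $\frac{1452}{5} \approx 290.4$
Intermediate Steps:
$y{\left(B \right)} = 4$
$G{\left(L,I \right)} = 4 + 6 L$
$v = 22$ ($v = 4 + 6 \cdot 3 = 4 + 18 = 22$)
$v \left(-12 + \left(\frac{1}{-1 + 6} - -25\right)\right) = 22 \left(-12 + \left(\frac{1}{-1 + 6} - -25\right)\right) = 22 \left(-12 + \left(\frac{1}{5} + 25\right)\right) = 22 \left(-12 + \frac{126}{5}\right) = 22 \cdot \frac{66}{5} = \frac{1452}{5}$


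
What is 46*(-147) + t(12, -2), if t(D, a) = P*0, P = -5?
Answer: -6762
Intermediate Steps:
t(D, a) = 0 (t(D, a) = -5*0 = 0)
46*(-147) + t(12, -2) = 46*(-147) + 0 = -6762 + 0 = -6762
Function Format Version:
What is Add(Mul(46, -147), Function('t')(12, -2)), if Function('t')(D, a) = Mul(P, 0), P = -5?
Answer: -6762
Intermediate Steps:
Function('t')(D, a) = 0 (Function('t')(D, a) = Mul(-5, 0) = 0)
Add(Mul(46, -147), Function('t')(12, -2)) = Add(Mul(46, -147), 0) = Add(-6762, 0) = -6762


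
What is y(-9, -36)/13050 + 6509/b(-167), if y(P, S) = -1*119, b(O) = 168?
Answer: 14153743/365400 ≈ 38.735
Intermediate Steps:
y(P, S) = -119
y(-9, -36)/13050 + 6509/b(-167) = -119/13050 + 6509/168 = 14153743/365400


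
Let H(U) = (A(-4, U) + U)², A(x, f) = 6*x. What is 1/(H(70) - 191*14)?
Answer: -1/558 ≈ -0.0017921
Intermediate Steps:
H(U) = (-24 + U)² (H(U) = (6*(-4) + U)² = (-24 + U)²)
1/(H(70) - 191*14) = 1/((-24 + 70)² - 191*14) = 1/(46² - 2674) = 1/(2116 - 2674) = 1/(-558) = -1/558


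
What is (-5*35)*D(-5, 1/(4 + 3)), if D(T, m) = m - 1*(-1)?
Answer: -200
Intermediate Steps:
D(T, m) = 1 + m (D(T, m) = m + 1 = 1 + m)
(-5*35)*D(-5, 1/(4 + 3)) = (-5*35)*(1 + 1/(4 + 3)) = -175*(1 + 1/7) = -175*(1 + ⅐) = -175*8/7 = -200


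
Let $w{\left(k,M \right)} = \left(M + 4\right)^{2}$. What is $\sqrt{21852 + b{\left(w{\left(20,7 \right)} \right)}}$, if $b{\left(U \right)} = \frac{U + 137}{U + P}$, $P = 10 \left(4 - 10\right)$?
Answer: $\frac{\sqrt{81327030}}{61} \approx 147.84$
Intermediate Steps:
$P = -60$ ($P = 10 \left(-6\right) = -60$)
$w{\left(k,M \right)} = \left(4 + M\right)^{2}$
$b{\left(U \right)} = \frac{137 + U}{-60 + U}$ ($b{\left(U \right)} = \frac{U + 137}{U - 60} = \frac{137 + U}{-60 + U}$)
$\sqrt{21852 + b{\left(w{\left(20,7 \right)} \right)}} = \sqrt{21852 + \frac{137 + \left(4 + 7\right)^{2}}{-60 + \left(4 + 7\right)^{2}}} = \sqrt{21852 + \frac{137 + 11^{2}}{-60 + 11^{2}}} = \sqrt{21852 + \frac{137 + 121}{-60 + 121}} = \sqrt{21852 + \frac{1}{61} \cdot 258} = \sqrt{21852 + \frac{258}{61}} = \sqrt{\frac{1333230}{61}} = \frac{\sqrt{81327030}}{61}$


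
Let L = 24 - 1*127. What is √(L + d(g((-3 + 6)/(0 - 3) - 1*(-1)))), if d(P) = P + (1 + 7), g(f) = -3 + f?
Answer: 7*I*√2 ≈ 9.8995*I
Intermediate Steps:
L = -103 (L = 24 - 127 = -103)
d(P) = 8 + P (d(P) = P + 8 = 8 + P)
√(L + d(g((-3 + 6)/(0 - 3) - 1*(-1)))) = √(-103 + (8 + (-3 + ((-3 + 6)/(0 - 3) - 1*(-1))))) = √(-103 + (8 + (-3 + (3/(-3) + 1)))) = √(-103 + (8 + (-3 + (3*(-⅓) + 1)))) = √(-103 + (8 + (-3 + (-1 + 1)))) = √(-103 + (8 + (-3 + 0))) = √(-103 + (8 - 3)) = √(-103 + 5) = √(-98) = 7*I*√2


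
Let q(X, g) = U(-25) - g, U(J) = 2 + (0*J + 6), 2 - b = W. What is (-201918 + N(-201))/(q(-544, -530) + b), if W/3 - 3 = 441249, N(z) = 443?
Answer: 201475/1323216 ≈ 0.15226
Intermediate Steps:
W = 1323756 (W = 9 + 3*441249 = 9 + 1323747 = 1323756)
b = -1323754 (b = 2 - 1*1323756 = 2 - 1323756 = -1323754)
U(J) = 8 (U(J) = 2 + (0 + 6) = 2 + 6 = 8)
q(X, g) = 8 - g
(-201918 + N(-201))/(q(-544, -530) + b) = (-201918 + 443)/((8 - 1*(-530)) - 1323754) = -201475/((8 + 530) - 1323754) = -201475/(538 - 1323754) = -201475/(-1323216) = -201475*(-1/1323216) = 201475/1323216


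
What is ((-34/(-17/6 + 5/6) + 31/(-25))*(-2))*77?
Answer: -60676/25 ≈ -2427.0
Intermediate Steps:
((-34/(-17/6 + 5/6) + 31/(-25))*(-2))*77 = ((-34/(-17*1/6 + 5*(1/6)) + 31*(-1/25))*(-2))*77 = ((-34/(-17/6 + 5/6) - 31/25)*(-2))*77 = ((-34/(-2) - 31/25)*(-2))*77 = ((-34*(-1/2) - 31/25)*(-2))*77 = ((17 - 31/25)*(-2))*77 = ((394/25)*(-2))*77 = -788/25*77 = -60676/25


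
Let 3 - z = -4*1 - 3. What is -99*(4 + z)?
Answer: -1386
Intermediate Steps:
z = 10 (z = 3 - (-4*1 - 3) = 3 - (-4 - 3) = 3 - 1*(-7) = 3 + 7 = 10)
-99*(4 + z) = -99*(4 + 10) = -99*14 = -33*42 = -1386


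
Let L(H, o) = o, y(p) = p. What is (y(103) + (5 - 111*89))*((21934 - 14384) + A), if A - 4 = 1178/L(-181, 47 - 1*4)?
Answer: -3185346000/43 ≈ -7.4078e+7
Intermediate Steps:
A = 1350/43 (A = 4 + 1178/(47 - 1*4) = 4 + 1178/(47 - 4) = 4 + 1178/43 = 1350/43 ≈ 31.395)
(y(103) + (5 - 111*89))*((21934 - 14384) + A) = (103 + (5 - 111*89))*((21934 - 14384) + 1350/43) = (103 + (5 - 9879))*(7550 + 1350/43) = (103 - 9874)*(326000/43) = -9771*326000/43 = -3185346000/43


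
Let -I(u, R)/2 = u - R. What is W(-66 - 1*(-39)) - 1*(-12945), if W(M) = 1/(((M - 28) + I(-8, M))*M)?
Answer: 32504896/2511 ≈ 12945.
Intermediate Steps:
I(u, R) = -2*u + 2*R (I(u, R) = -2*(u - R) = -2*u + 2*R)
W(M) = 1/(M*(-12 + 3*M)) (W(M) = 1/(((M - 28) + (-2*(-8) + 2*M))*M) = 1/(((-28 + M) + (16 + 2*M))*M) = 1/((-12 + 3*M)*M) = 1/(M*(-12 + 3*M)))
W(-66 - 1*(-39)) - 1*(-12945) = 1/(3*(-66 - 1*(-39))*(-4 + (-66 - 1*(-39)))) - 1*(-12945) = 1/(3*(-66 + 39)*(-4 + (-66 + 39))) + 12945 = (1/3)/(-27*(-4 - 27)) + 12945 = (1/3)*(-1/27)/(-31) + 12945 = (1/3)*(-1/27)*(-1/31) + 12945 = 1/2511 + 12945 = 32504896/2511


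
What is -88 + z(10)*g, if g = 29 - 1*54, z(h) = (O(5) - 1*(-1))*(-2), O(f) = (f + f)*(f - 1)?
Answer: 1962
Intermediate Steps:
O(f) = 2*f*(-1 + f) (O(f) = (2*f)*(-1 + f) = 2*f*(-1 + f))
z(h) = -82 (z(h) = (2*5*(-1 + 5) - 1*(-1))*(-2) = (2*5*4 + 1)*(-2) = (40 + 1)*(-2) = 41*(-2) = -82)
g = -25 (g = 29 - 54 = -25)
-88 + z(10)*g = -88 - 82*(-25) = -88 + 2050 = 1962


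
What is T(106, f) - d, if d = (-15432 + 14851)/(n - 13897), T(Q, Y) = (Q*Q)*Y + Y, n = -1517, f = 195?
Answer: 4825055347/2202 ≈ 2.1912e+6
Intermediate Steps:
T(Q, Y) = Y + Y*Q**2 (T(Q, Y) = Q**2*Y + Y = Y*Q**2 + Y = Y + Y*Q**2)
d = 83/2202 (d = (-15432 + 14851)/(-1517 - 13897) = -581/(-15414) = -581*(-1/15414) = 83/2202 ≈ 0.037693)
T(106, f) - d = 195*(1 + 106**2) - 1*83/2202 = 195*(1 + 11236) - 83/2202 = 195*11237 - 83/2202 = 2191215 - 83/2202 = 4825055347/2202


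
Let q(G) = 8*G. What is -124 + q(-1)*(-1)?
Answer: -116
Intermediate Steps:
-124 + q(-1)*(-1) = -124 + (8*(-1))*(-1) = -124 - 8*(-1) = -124 + 8 = -116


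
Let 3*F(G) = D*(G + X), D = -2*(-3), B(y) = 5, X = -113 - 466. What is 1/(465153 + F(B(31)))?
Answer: 1/464005 ≈ 2.1551e-6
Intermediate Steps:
X = -579
D = 6
F(G) = -1158 + 2*G (F(G) = (6*(G - 579))/3 = (6*(-579 + G))/3 = (-3474 + 6*G)/3 = -1158 + 2*G)
1/(465153 + F(B(31))) = 1/(465153 + (-1158 + 2*5)) = 1/(465153 + (-1158 + 10)) = 1/(465153 - 1148) = 1/464005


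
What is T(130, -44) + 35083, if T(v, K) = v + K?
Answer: 35169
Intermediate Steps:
T(v, K) = K + v
T(130, -44) + 35083 = (-44 + 130) + 35083 = 86 + 35083 = 35169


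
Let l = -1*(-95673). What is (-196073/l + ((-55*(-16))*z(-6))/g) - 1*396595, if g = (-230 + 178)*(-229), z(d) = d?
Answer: -112958311333676/284818521 ≈ -3.9660e+5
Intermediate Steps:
g = 11908 (g = -52*(-229) = 11908)
l = 95673
(-196073/l + ((-55*(-16))*z(-6))/g) - 1*396595 = (-196073/95673 + (-55*(-16)*(-6))/11908) - 1*396595 = (-196073*1/95673 + (880*(-6))*(1/11908)) - 396595 = (-196073/95673 - 5280*1/11908) - 396595 = (-196073/95673 - 1320/2977) - 396595 = -709997681/284818521 - 396595 = -112958311333676/284818521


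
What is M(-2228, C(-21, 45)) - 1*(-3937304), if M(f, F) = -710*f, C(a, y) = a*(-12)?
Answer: 5519184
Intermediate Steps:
C(a, y) = -12*a
M(-2228, C(-21, 45)) - 1*(-3937304) = -710*(-2228) - 1*(-3937304) = 1581880 + 3937304 = 5519184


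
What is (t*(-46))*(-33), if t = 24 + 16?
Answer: 60720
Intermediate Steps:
t = 40
(t*(-46))*(-33) = (40*(-46))*(-33) = -1840*(-33) = 60720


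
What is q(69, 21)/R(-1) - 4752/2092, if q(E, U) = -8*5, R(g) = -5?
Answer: 2996/523 ≈ 5.7285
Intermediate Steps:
q(E, U) = -40
q(69, 21)/R(-1) - 4752/2092 = -40/(-5) - 4752/2092 = -40*(-⅕) - 4752*1/2092 = 8 - 1188/523 = 2996/523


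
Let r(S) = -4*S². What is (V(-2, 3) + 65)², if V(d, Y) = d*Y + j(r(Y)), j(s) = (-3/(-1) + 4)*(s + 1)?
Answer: 34596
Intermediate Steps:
j(s) = 7 + 7*s (j(s) = (-3*(-1) + 4)*(1 + s) = (3 + 4)*(1 + s) = 7*(1 + s) = 7 + 7*s)
V(d, Y) = 7 - 28*Y² + Y*d (V(d, Y) = d*Y + (7 + 7*(-4*Y²)) = Y*d + (7 - 28*Y²) = 7 - 28*Y² + Y*d)
(V(-2, 3) + 65)² = ((7 - 28*3² + 3*(-2)) + 65)² = ((7 - 28*9 - 6) + 65)² = ((7 - 252 - 6) + 65)² = (-251 + 65)² = (-186)² = 34596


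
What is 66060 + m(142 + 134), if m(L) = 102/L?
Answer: 3038777/46 ≈ 66060.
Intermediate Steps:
66060 + m(142 + 134) = 66060 + 102/(142 + 134) = 66060 + 102/276 = 66060 + 102*(1/276) = 66060 + 17/46 = 3038777/46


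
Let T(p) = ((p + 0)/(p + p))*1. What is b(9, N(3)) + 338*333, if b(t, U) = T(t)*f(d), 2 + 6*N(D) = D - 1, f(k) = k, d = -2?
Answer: 112553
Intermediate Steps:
N(D) = -1/2 + D/6 (N(D) = -1/3 + (D - 1)/6 = -1/3 + (-1 + D)/6 = -1/3 + (-1/6 + D/6) = -1/2 + D/6)
T(p) = 1/2 (T(p) = (p/((2*p)))*1 = (p*(1/(2*p)))*1 = (1/2)*1 = 1/2)
b(t, U) = -1 (b(t, U) = (1/2)*(-2) = -1)
b(9, N(3)) + 338*333 = -1 + 338*333 = -1 + 112554 = 112553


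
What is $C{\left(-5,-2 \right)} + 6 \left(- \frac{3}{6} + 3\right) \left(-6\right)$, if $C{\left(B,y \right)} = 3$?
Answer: $-87$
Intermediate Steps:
$C{\left(-5,-2 \right)} + 6 \left(- \frac{3}{6} + 3\right) \left(-6\right) = 3 + 6 \left(- \frac{3}{6} + 3\right) \left(-6\right) = 3 + 6 \left(\left(-3\right) \frac{1}{6} + 3\right) \left(-6\right) = 3 + 6 \left(- \frac{1}{2} + 3\right) \left(-6\right) = 3 + 6 \cdot \frac{5}{2} \left(-6\right) = 3 + 15 \left(-6\right) = 3 - 90 = -87$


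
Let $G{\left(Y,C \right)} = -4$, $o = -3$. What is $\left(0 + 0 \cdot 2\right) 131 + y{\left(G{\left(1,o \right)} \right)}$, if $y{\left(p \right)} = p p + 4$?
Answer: $20$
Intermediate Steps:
$y{\left(p \right)} = 4 + p^{2}$ ($y{\left(p \right)} = p^{2} + 4 = 4 + p^{2}$)
$\left(0 + 0 \cdot 2\right) 131 + y{\left(G{\left(1,o \right)} \right)} = \left(0 + 0 \cdot 2\right) 131 + \left(4 + \left(-4\right)^{2}\right) = \left(0 + 0\right) 131 + \left(4 + 16\right) = 0 \cdot 131 + 20 = 0 + 20 = 20$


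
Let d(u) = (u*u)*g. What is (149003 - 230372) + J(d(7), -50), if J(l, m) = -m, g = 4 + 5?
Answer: -81319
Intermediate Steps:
g = 9
d(u) = 9*u**2 (d(u) = (u*u)*9 = u**2*9 = 9*u**2)
(149003 - 230372) + J(d(7), -50) = (149003 - 230372) - 1*(-50) = -81369 + 50 = -81319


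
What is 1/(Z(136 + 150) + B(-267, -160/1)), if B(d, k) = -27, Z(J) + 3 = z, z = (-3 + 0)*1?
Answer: -1/33 ≈ -0.030303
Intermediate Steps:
z = -3 (z = -3*1 = -3)
Z(J) = -6 (Z(J) = -3 - 3 = -6)
1/(Z(136 + 150) + B(-267, -160/1)) = 1/(-6 - 27) = 1/(-33) = -1/33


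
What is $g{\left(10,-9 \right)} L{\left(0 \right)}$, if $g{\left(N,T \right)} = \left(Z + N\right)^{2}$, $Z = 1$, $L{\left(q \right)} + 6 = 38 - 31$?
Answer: $121$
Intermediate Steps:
$L{\left(q \right)} = 1$ ($L{\left(q \right)} = -6 + \left(38 - 31\right) = -6 + 7 = 1$)
$g{\left(N,T \right)} = \left(1 + N\right)^{2}$
$g{\left(10,-9 \right)} L{\left(0 \right)} = \left(1 + 10\right)^{2} \cdot 1 = 11^{2} \cdot 1 = 121 \cdot 1 = 121$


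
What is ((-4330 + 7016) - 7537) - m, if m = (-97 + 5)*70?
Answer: 1589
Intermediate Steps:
m = -6440 (m = -92*70 = -6440)
((-4330 + 7016) - 7537) - m = ((-4330 + 7016) - 7537) - 1*(-6440) = (2686 - 7537) + 6440 = -4851 + 6440 = 1589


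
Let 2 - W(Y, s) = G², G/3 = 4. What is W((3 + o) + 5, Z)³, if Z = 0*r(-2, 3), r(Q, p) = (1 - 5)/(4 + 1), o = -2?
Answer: -2863288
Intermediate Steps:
G = 12 (G = 3*4 = 12)
r(Q, p) = -⅘ (r(Q, p) = -4/5 = -4*⅕ = -⅘)
Z = 0 (Z = 0*(-⅘) = 0)
W(Y, s) = -142 (W(Y, s) = 2 - 1*12² = 2 - 1*144 = 2 - 144 = -142)
W((3 + o) + 5, Z)³ = (-142)³ = -2863288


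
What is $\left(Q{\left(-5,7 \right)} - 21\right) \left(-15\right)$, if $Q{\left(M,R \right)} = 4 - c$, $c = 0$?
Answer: $255$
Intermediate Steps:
$Q{\left(M,R \right)} = 4$ ($Q{\left(M,R \right)} = 4 - 0 = 4 + 0 = 4$)
$\left(Q{\left(-5,7 \right)} - 21\right) \left(-15\right) = \left(4 - 21\right) \left(-15\right) = \left(-17\right) \left(-15\right) = 255$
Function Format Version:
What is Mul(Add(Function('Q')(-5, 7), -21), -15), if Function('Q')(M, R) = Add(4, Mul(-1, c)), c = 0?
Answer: 255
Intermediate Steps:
Function('Q')(M, R) = 4 (Function('Q')(M, R) = Add(4, Mul(-1, 0)) = Add(4, 0) = 4)
Mul(Add(Function('Q')(-5, 7), -21), -15) = Mul(Add(4, -21), -15) = Mul(-17, -15) = 255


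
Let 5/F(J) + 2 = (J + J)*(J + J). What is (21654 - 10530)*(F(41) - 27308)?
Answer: -1020985031502/3361 ≈ -3.0377e+8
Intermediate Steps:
F(J) = 5/(-2 + 4*J²) (F(J) = 5/(-2 + (J + J)*(J + J)) = 5/(-2 + (2*J)*(2*J)) = 5/(-2 + 4*J²))
(21654 - 10530)*(F(41) - 27308) = (21654 - 10530)*(5/(2*(-1 + 2*41²)) - 27308) = 11124*(5/(2*(-1 + 2*1681)) - 27308) = 11124*(5/(2*(-1 + 3362)) - 27308) = 11124*((5/2)/3361 - 27308) = 11124*((5/2)*(1/3361) - 27308) = 11124*(5/6722 - 27308) = 11124*(-183564371/6722) = -1020985031502/3361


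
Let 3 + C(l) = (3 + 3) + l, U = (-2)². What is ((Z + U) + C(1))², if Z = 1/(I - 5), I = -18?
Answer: 33489/529 ≈ 63.306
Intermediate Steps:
U = 4
Z = -1/23 (Z = 1/(-18 - 5) = 1/(-23) = -1/23 ≈ -0.043478)
C(l) = 3 + l (C(l) = -3 + ((3 + 3) + l) = -3 + (6 + l) = 3 + l)
((Z + U) + C(1))² = ((-1/23 + 4) + (3 + 1))² = (91/23 + 4)² = (183/23)² = 33489/529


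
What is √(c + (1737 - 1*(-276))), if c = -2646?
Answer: I*√633 ≈ 25.159*I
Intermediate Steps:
√(c + (1737 - 1*(-276))) = √(-2646 + (1737 - 1*(-276))) = √(-2646 + (1737 + 276)) = √(-2646 + 2013) = √(-633) = I*√633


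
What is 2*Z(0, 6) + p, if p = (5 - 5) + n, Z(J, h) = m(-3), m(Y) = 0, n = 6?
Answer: 6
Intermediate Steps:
Z(J, h) = 0
p = 6 (p = (5 - 5) + 6 = 0 + 6 = 6)
2*Z(0, 6) + p = 2*0 + 6 = 0 + 6 = 6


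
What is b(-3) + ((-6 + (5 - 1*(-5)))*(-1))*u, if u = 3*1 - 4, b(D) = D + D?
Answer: -2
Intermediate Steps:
b(D) = 2*D
u = -1 (u = 3 - 4 = -1)
b(-3) + ((-6 + (5 - 1*(-5)))*(-1))*u = 2*(-3) + ((-6 + (5 - 1*(-5)))*(-1))*(-1) = -6 + ((-6 + (5 + 5))*(-1))*(-1) = -6 + ((-6 + 10)*(-1))*(-1) = -6 + (4*(-1))*(-1) = -6 - 4*(-1) = -6 + 4 = -2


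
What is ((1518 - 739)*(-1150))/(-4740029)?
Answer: 895850/4740029 ≈ 0.18900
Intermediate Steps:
((1518 - 739)*(-1150))/(-4740029) = (779*(-1150))*(-1/4740029) = -895850*(-1/4740029) = 895850/4740029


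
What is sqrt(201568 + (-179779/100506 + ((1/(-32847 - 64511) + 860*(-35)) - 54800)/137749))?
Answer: sqrt(22887618031978212310595432225338839)/336970665893463 ≈ 448.96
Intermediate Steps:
sqrt(201568 + (-179779/100506 + ((1/(-32847 - 64511) + 860*(-35)) - 54800)/137749)) = sqrt(201568 + (-179779*1/100506 + ((1/(-97358) - 30100) - 54800)*(1/137749))) = sqrt(201568 + (-179779/100506 + ((-1/97358 - 30100) - 54800)*(1/137749))) = sqrt(201568 + (-179779/100506 + (-2930475801/97358 - 54800)*(1/137749))) = sqrt(201568 + (-179779/100506 - 8265694201/97358*1/137749)) = sqrt(201568 + (-179779/100506 - 8265694201/13410967142)) = sqrt(201568 - 810440530796831/336970665893463) = sqrt(67921692742282753153/336970665893463) = sqrt(22887618031978212310595432225338839)/336970665893463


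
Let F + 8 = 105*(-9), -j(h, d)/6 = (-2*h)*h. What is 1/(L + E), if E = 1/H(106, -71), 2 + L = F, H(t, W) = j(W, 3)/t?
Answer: -30246/28884877 ≈ -0.0010471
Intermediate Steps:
j(h, d) = 12*h² (j(h, d) = -6*(-2*h)*h = -(-12)*h² = 12*h²)
H(t, W) = 12*W²/t (H(t, W) = (12*W²)/t = 12*W²/t)
F = -953 (F = -8 + 105*(-9) = -8 - 945 = -953)
L = -955 (L = -2 - 953 = -955)
E = 53/30246 (E = 1/(12*(-71)²/106) = 1/(12*5041*(1/106)) = 1/(30246/53) = 53/30246 ≈ 0.0017523)
1/(L + E) = 1/(-955 + 53/30246) = 1/(-28884877/30246) = -30246/28884877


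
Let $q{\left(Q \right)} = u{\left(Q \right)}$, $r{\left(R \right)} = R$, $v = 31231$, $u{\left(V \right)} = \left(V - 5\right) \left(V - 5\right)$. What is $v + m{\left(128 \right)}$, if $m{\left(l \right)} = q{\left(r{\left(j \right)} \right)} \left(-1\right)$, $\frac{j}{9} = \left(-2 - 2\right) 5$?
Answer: $-2994$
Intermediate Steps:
$u{\left(V \right)} = \left(-5 + V\right)^{2}$ ($u{\left(V \right)} = \left(-5 + V\right) \left(-5 + V\right) = \left(-5 + V\right)^{2}$)
$j = -180$ ($j = 9 \left(-2 - 2\right) 5 = 9 \left(\left(-4\right) 5\right) = 9 \left(-20\right) = -180$)
$q{\left(Q \right)} = \left(-5 + Q\right)^{2}$
$m{\left(l \right)} = -34225$ ($m{\left(l \right)} = \left(-5 - 180\right)^{2} \left(-1\right) = \left(-185\right)^{2} \left(-1\right) = 34225 \left(-1\right) = -34225$)
$v + m{\left(128 \right)} = 31231 - 34225 = -2994$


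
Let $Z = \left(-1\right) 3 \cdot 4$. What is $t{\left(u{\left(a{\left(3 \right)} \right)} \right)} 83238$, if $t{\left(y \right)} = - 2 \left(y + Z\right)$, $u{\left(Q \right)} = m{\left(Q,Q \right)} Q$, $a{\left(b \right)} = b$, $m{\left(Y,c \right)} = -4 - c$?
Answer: $5493708$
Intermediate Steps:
$Z = -12$ ($Z = \left(-3\right) 4 = -12$)
$u{\left(Q \right)} = Q \left(-4 - Q\right)$ ($u{\left(Q \right)} = \left(-4 - Q\right) Q = Q \left(-4 - Q\right)$)
$t{\left(y \right)} = 24 - 2 y$ ($t{\left(y \right)} = - 2 \left(y - 12\right) = - 2 \left(-12 + y\right) = 24 - 2 y$)
$t{\left(u{\left(a{\left(3 \right)} \right)} \right)} 83238 = \left(24 - 2 \left(\left(-1\right) 3 \left(4 + 3\right)\right)\right) 83238 = \left(24 - 2 \left(\left(-1\right) 3 \cdot 7\right)\right) 83238 = \left(24 - -42\right) 83238 = \left(24 + 42\right) 83238 = 66 \cdot 83238 = 5493708$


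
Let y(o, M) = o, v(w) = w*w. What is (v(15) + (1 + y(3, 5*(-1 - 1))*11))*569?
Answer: 147371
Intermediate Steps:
v(w) = w**2
(v(15) + (1 + y(3, 5*(-1 - 1))*11))*569 = (15**2 + (1 + 3*11))*569 = (225 + (1 + 33))*569 = (225 + 34)*569 = 259*569 = 147371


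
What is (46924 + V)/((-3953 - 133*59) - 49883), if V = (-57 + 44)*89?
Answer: -45767/61683 ≈ -0.74197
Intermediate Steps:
V = -1157 (V = -13*89 = -1157)
(46924 + V)/((-3953 - 133*59) - 49883) = (46924 - 1157)/((-3953 - 133*59) - 49883) = 45767/((-3953 - 7847) - 49883) = 45767/(-11800 - 49883) = 45767/(-61683) = 45767*(-1/61683) = -45767/61683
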